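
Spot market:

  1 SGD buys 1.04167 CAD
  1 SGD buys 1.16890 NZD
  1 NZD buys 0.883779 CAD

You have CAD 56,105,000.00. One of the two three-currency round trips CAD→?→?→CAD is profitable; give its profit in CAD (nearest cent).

Profit: CAD 468,192.46

Profitable loop is CAD → NZD → SGD → CAD:
CAD 56,105,000.00 ÷ 0.883779 = NZD 63,483,065.34
NZD 63,483,065.34 ÷ 1.16890 = SGD 54,310,090.97
SGD 54,310,090.97 × 1.04167 = CAD 56,573,192.46
Profit = CAD 56,573,192.46 − CAD 56,105,000.00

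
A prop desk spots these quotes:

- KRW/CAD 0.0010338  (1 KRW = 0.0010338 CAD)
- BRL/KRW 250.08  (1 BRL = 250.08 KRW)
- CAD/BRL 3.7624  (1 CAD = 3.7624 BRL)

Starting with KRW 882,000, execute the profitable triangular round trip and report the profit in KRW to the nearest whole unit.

Profitable loop is KRW → BRL → CAD → KRW:
KRW 882,000 ÷ 250.08 = BRL 3,526.87
BRL 3,526.87 ÷ 3.7624 = CAD 937.40
CAD 937.40 ÷ 0.0010338 = KRW 906,751
Profit = KRW 906,751 − KRW 882,000

Profit: KRW 24,751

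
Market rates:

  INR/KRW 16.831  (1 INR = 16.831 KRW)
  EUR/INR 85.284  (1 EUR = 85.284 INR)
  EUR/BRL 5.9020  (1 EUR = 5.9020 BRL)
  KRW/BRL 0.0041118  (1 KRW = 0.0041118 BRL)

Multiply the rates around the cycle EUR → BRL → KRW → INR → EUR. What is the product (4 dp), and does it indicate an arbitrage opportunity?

Around EUR → BRL → KRW → INR → EUR: 1 × 5.9020 ÷ 0.0041118 ÷ 16.831 ÷ 85.284 = 0.999976
Product ≈ 1 (deviation 0.002%, within rounding noise).

1.0000 (no arbitrage)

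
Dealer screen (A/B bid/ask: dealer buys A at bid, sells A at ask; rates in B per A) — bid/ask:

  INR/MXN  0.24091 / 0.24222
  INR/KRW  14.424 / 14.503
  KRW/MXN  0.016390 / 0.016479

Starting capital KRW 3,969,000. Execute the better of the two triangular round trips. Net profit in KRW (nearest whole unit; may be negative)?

Best loop KRW → INR → MXN → KRW:
KRW 3,969,000 ÷ 14.503 (buy INR at ask) = INR 273,667.52
INR 273,667.52 × 0.24091 (sell INR at bid) = MXN 65,929.24
MXN 65,929.24 ÷ 0.016479 (buy KRW at ask) = KRW 4,000,804

Net profit: KRW 31,804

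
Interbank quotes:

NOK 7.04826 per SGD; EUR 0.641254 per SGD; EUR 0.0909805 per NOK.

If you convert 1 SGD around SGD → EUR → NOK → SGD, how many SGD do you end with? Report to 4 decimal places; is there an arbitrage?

Around SGD → EUR → NOK → SGD: 1 × 0.641254 ÷ 0.0909805 ÷ 7.04826 = 1.000000
Product ≈ 1 (deviation 0.000%, within rounding noise).

1.0000 (no arbitrage)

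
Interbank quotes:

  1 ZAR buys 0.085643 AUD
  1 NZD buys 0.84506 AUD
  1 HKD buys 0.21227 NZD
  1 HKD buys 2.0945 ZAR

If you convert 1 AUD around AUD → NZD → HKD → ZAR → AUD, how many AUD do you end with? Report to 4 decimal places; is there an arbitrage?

1.0000 (no arbitrage)

Around AUD → NZD → HKD → ZAR → AUD: 1 ÷ 0.84506 ÷ 0.21227 × 2.0945 × 0.085643 = 0.999991
Product ≈ 1 (deviation 0.001%, within rounding noise).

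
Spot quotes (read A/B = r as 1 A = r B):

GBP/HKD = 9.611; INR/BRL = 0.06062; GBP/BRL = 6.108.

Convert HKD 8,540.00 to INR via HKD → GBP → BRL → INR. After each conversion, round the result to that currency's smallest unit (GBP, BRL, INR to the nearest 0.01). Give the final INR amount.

INR 89,531.34

HKD 8,540.00 ÷ 9.611 = GBP 888.57
GBP 888.57 × 6.108 = BRL 5,427.39
BRL 5,427.39 ÷ 0.06062 = INR 89,531.34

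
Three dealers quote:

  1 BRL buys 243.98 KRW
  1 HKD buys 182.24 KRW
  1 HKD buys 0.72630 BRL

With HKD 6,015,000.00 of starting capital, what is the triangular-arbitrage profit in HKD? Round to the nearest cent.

Profitable loop is HKD → KRW → BRL → HKD:
HKD 6,015,000.00 × 182.24 = KRW 1,096,173,600
KRW 1,096,173,600 ÷ 243.98 = BRL 4,492,883.02
BRL 4,492,883.02 ÷ 0.72630 = HKD 6,185,987.92
Profit = HKD 6,185,987.92 − HKD 6,015,000.00

Profit: HKD 170,987.92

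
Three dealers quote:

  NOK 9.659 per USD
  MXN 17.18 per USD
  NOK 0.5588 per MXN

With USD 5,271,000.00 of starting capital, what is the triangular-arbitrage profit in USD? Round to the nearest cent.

Profitable loop is USD → NOK → MXN → USD:
USD 5,271,000.00 × 9.659 = NOK 50,912,589.00
NOK 50,912,589.00 ÷ 0.5588 = MXN 91,110,574.45
MXN 91,110,574.45 ÷ 17.18 = USD 5,303,293.04
Profit = USD 5,303,293.04 − USD 5,271,000.00

Profit: USD 32,293.04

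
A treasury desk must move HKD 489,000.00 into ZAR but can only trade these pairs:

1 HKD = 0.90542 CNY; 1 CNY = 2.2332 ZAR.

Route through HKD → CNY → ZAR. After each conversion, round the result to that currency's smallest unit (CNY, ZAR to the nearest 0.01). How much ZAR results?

HKD 489,000.00 × 0.90542 = CNY 442,750.38
CNY 442,750.38 × 2.2332 = ZAR 988,750.15

ZAR 988,750.15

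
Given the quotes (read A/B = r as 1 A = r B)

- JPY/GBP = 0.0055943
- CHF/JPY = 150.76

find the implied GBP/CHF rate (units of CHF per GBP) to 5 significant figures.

1 GBP ÷ 0.0055943 = 178.753 JPY
178.753 JPY ÷ 150.76 = 1.18568 CHF

GBP/CHF = 1.1857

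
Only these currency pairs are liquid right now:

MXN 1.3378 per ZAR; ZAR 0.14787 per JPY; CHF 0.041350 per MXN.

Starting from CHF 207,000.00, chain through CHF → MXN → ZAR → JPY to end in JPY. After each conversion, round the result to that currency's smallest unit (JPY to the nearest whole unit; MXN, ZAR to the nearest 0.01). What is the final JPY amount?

CHF 207,000.00 ÷ 0.041350 = MXN 5,006,045.95
MXN 5,006,045.95 ÷ 1.3378 = ZAR 3,741,998.77
ZAR 3,741,998.77 ÷ 0.14787 = JPY 25,306,004

JPY 25,306,004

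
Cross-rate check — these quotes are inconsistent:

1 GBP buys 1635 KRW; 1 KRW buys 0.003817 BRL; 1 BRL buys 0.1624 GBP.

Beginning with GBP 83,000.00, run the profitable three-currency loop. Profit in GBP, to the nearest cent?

Profit: GBP 1,120.92

Profitable loop is GBP → KRW → BRL → GBP:
GBP 83,000.00 × 1635 = KRW 135,705,000
KRW 135,705,000 × 0.003817 = BRL 517,985.98
BRL 517,985.98 × 0.1624 = GBP 84,120.92
Profit = GBP 84,120.92 − GBP 83,000.00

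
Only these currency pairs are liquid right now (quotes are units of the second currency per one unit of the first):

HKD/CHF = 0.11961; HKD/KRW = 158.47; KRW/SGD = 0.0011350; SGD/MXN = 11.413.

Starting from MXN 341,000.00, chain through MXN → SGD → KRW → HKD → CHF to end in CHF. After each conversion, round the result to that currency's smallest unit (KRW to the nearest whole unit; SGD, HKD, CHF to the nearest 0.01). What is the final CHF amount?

CHF 19,869.14

MXN 341,000.00 ÷ 11.413 = SGD 29,878.21
SGD 29,878.21 ÷ 0.0011350 = KRW 26,324,414
KRW 26,324,414 ÷ 158.47 = HKD 166,116.07
HKD 166,116.07 × 0.11961 = CHF 19,869.14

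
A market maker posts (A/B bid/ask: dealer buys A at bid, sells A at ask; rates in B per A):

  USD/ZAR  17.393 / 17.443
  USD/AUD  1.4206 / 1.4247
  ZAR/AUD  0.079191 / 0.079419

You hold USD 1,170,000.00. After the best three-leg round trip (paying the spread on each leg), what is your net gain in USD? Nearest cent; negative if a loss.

Net profit: USD 29,808.89

Best loop USD → AUD → ZAR → USD:
USD 1,170,000.00 × 1.4206 (sell USD at bid) = AUD 1,662,102.00
AUD 1,662,102.00 ÷ 0.079419 (buy ZAR at ask) = ZAR 20,928,266.54
ZAR 20,928,266.54 ÷ 17.443 (buy USD at ask) = USD 1,199,808.89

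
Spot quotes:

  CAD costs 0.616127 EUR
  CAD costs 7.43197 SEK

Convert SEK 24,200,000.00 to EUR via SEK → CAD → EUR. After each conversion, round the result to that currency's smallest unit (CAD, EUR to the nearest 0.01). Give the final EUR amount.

SEK 24,200,000.00 ÷ 7.43197 = CAD 3,256,202.60
CAD 3,256,202.60 × 0.616127 = EUR 2,006,234.34

EUR 2,006,234.34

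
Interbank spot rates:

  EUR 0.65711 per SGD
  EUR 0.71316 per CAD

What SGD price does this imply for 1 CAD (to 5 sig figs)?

1 CAD × 0.71316 = 0.71316 EUR
0.71316 EUR ÷ 0.65711 = 1.0853 SGD

CAD/SGD = 1.0853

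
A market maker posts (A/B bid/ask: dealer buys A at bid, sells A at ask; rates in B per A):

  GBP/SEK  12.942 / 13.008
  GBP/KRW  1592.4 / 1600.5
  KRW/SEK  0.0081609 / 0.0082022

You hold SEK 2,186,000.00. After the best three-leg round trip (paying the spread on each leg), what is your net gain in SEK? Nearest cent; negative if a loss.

Net result: SEK -2,114.55 (no profitable arbitrage after spreads)

Best loop SEK → GBP → KRW → SEK:
SEK 2,186,000.00 ÷ 13.008 (buy GBP at ask) = GBP 168,050.43
GBP 168,050.43 × 1592.4 (sell GBP at bid) = KRW 267,603,506
KRW 267,603,506 × 0.0081609 (sell KRW at bid) = SEK 2,183,885.45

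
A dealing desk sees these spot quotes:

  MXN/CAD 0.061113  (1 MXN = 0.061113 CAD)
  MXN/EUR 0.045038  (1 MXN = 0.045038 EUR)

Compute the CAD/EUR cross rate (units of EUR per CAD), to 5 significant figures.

CAD/EUR = 0.73696

1 CAD ÷ 0.061113 = 16.3631 MXN
16.3631 MXN × 0.045038 = 0.736963 EUR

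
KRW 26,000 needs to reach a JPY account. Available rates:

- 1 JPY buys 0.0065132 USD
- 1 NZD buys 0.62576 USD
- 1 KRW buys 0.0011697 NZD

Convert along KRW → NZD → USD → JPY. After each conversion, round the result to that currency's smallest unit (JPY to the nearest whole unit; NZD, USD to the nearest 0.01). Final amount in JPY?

JPY 2,922

KRW 26,000 × 0.0011697 = NZD 30.41
NZD 30.41 × 0.62576 = USD 19.03
USD 19.03 ÷ 0.0065132 = JPY 2,922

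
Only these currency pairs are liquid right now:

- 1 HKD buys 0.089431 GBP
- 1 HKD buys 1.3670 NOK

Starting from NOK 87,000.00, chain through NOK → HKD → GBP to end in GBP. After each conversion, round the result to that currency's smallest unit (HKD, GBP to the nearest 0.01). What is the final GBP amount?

NOK 87,000.00 ÷ 1.3670 = HKD 63,643.01
HKD 63,643.01 × 0.089431 = GBP 5,691.66

GBP 5,691.66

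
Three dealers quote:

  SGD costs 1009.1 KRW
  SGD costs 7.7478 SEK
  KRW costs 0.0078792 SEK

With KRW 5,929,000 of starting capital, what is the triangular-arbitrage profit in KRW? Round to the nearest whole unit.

Profit: KRW 155,423

Profitable loop is KRW → SEK → SGD → KRW:
KRW 5,929,000 × 0.0078792 = SEK 46,715.78
SEK 46,715.78 ÷ 7.7478 = SGD 6,029.55
SGD 6,029.55 × 1009.1 = KRW 6,084,423
Profit = KRW 6,084,423 − KRW 5,929,000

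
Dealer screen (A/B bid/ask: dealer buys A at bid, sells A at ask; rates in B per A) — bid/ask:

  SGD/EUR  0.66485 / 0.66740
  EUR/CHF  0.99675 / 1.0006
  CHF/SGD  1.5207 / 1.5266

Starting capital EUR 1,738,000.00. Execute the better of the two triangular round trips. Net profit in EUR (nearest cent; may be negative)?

Best loop EUR → CHF → SGD → EUR:
EUR 1,738,000.00 × 0.99675 (sell EUR at bid) = CHF 1,732,351.50
CHF 1,732,351.50 × 1.5207 (sell CHF at bid) = SGD 2,634,386.93
SGD 2,634,386.93 × 0.66485 (sell SGD at bid) = EUR 1,751,472.15

Net profit: EUR 13,472.15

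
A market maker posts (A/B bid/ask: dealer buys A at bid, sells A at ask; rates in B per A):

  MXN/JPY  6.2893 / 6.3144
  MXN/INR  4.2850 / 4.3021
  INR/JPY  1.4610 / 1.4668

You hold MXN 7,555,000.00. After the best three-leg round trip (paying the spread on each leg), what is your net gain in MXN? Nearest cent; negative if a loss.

Best loop MXN → JPY → INR → MXN:
MXN 7,555,000.00 × 6.2893 (sell MXN at bid) = JPY 47,515,662
JPY 47,515,662 ÷ 1.4668 (buy INR at ask) = INR 32,394,097.01
INR 32,394,097.01 ÷ 4.3021 (buy MXN at ask) = MXN 7,529,833.57

Net result: MXN -25,166.43 (no profitable arbitrage after spreads)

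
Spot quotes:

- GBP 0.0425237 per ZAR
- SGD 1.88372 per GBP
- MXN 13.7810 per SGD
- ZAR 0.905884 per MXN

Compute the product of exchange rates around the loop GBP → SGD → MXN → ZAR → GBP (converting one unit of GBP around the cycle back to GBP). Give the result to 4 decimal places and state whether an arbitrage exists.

1.0000 (no arbitrage)

Around GBP → SGD → MXN → ZAR → GBP: 1 × 1.88372 × 13.7810 × 0.905884 × 0.0425237 = 1.000002
Product ≈ 1 (deviation 0.000%, within rounding noise).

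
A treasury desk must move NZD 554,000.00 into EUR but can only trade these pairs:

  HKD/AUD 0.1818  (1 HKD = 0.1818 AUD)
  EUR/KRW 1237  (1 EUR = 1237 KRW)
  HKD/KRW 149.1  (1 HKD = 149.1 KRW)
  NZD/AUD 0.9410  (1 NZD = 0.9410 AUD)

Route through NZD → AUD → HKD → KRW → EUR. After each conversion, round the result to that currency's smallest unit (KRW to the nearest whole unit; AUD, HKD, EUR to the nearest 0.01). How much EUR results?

NZD 554,000.00 × 0.9410 = AUD 521,314.00
AUD 521,314.00 ÷ 0.1818 = HKD 2,867,513.75
HKD 2,867,513.75 × 149.1 = KRW 427,546,300
KRW 427,546,300 ÷ 1237 = EUR 345,631.61

EUR 345,631.61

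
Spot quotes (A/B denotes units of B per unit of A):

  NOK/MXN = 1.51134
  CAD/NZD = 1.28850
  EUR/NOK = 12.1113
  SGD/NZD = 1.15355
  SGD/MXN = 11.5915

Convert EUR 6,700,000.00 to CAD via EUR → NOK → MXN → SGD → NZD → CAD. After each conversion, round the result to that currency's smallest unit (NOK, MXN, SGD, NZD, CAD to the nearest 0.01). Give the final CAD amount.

CAD 9,471,965.39

EUR 6,700,000.00 × 12.1113 = NOK 81,145,710.00
NOK 81,145,710.00 × 1.51134 = MXN 122,638,757.35
MXN 122,638,757.35 ÷ 11.5915 = SGD 10,580,059.30
SGD 10,580,059.30 × 1.15355 = NZD 12,204,627.41
NZD 12,204,627.41 ÷ 1.28850 = CAD 9,471,965.39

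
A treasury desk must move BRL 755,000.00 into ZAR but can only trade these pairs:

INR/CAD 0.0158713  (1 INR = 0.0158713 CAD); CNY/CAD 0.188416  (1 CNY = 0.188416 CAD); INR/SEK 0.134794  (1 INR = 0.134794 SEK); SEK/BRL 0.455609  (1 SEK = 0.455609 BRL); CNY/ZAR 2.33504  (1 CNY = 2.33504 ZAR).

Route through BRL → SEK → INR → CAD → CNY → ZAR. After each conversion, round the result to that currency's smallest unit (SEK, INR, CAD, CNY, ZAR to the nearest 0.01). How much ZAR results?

BRL 755,000.00 ÷ 0.455609 = SEK 1,657,122.66
SEK 1,657,122.66 ÷ 0.134794 = INR 12,293,742.01
INR 12,293,742.01 × 0.0158713 = CAD 195,117.67
CAD 195,117.67 ÷ 0.188416 = CNY 1,035,568.48
CNY 1,035,568.48 × 2.33504 = ZAR 2,418,093.82

ZAR 2,418,093.82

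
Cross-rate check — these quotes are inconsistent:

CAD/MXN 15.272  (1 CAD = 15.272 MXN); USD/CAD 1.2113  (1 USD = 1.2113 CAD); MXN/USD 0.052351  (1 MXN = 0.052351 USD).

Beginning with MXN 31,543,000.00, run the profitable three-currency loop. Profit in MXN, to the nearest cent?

Profitable loop is MXN → CAD → USD → MXN:
MXN 31,543,000.00 ÷ 15.272 = CAD 2,065,413.83
CAD 2,065,413.83 ÷ 1.2113 = USD 1,705,121.63
USD 1,705,121.63 ÷ 0.052351 = MXN 32,570,946.67
Profit = MXN 32,570,946.67 − MXN 31,543,000.00

Profit: MXN 1,027,946.67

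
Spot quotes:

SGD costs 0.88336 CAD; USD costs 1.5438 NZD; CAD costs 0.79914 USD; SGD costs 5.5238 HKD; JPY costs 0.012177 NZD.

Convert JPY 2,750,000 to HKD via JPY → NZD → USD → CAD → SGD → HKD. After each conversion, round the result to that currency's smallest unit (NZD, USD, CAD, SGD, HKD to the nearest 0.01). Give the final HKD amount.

JPY 2,750,000 × 0.012177 = NZD 33,486.75
NZD 33,486.75 ÷ 1.5438 = USD 21,691.12
USD 21,691.12 ÷ 0.79914 = CAD 27,143.08
CAD 27,143.08 ÷ 0.88336 = SGD 30,727.09
SGD 30,727.09 × 5.5238 = HKD 169,730.30

HKD 169,730.30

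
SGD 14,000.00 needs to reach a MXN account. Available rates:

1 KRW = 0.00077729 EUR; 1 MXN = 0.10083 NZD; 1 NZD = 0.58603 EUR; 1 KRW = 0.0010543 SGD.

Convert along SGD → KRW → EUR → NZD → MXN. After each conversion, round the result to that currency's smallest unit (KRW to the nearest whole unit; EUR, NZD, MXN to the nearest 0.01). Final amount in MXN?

MXN 174,677.68

SGD 14,000.00 ÷ 0.0010543 = KRW 13,278,953
KRW 13,278,953 × 0.00077729 = EUR 10,321.60
EUR 10,321.60 ÷ 0.58603 = NZD 17,612.75
NZD 17,612.75 ÷ 0.10083 = MXN 174,677.68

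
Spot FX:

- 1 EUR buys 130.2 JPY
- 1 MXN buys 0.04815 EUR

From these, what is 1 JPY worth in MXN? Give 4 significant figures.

JPY/MXN = 0.1595

1 JPY ÷ 130.2 = 0.00768049 EUR
0.00768049 EUR ÷ 0.04815 = 0.159512 MXN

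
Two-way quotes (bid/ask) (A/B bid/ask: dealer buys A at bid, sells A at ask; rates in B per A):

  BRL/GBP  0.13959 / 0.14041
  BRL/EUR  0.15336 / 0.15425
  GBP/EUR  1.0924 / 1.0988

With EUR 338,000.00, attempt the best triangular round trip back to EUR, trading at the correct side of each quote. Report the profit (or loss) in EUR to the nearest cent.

Net result: EUR -2,021.02 (no profitable arbitrage after spreads)

Best loop EUR → GBP → BRL → EUR:
EUR 338,000.00 ÷ 1.0988 (buy GBP at ask) = GBP 307,608.30
GBP 307,608.30 ÷ 0.14041 (buy BRL at ask) = BRL 2,190,786.27
BRL 2,190,786.27 × 0.15336 (sell BRL at bid) = EUR 335,978.98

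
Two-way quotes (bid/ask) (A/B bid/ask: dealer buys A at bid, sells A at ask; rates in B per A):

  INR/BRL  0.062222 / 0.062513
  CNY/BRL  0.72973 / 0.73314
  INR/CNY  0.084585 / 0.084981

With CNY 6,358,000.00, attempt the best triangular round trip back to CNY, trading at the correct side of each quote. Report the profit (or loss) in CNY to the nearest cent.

Best loop CNY → INR → BRL → CNY:
CNY 6,358,000.00 ÷ 0.084981 (buy INR at ask) = INR 74,816,723.74
INR 74,816,723.74 × 0.062222 (sell INR at bid) = BRL 4,655,246.18
BRL 4,655,246.18 ÷ 0.73314 (buy CNY at ask) = CNY 6,349,737.00

Net result: CNY -8,263.00 (no profitable arbitrage after spreads)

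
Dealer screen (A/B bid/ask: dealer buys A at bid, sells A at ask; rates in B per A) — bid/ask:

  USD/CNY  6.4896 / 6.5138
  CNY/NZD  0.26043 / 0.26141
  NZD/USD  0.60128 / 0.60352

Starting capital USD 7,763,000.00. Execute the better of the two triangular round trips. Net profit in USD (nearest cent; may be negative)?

Net profit: USD 125,878.81

Best loop USD → CNY → NZD → USD:
USD 7,763,000.00 × 6.4896 (sell USD at bid) = CNY 50,378,764.80
CNY 50,378,764.80 × 0.26043 (sell CNY at bid) = NZD 13,120,141.72
NZD 13,120,141.72 × 0.60128 (sell NZD at bid) = USD 7,888,878.81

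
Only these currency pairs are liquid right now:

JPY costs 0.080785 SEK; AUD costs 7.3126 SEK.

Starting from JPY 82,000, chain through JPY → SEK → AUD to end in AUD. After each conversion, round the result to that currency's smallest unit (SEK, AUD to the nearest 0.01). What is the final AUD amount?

AUD 905.88

JPY 82,000 × 0.080785 = SEK 6,624.37
SEK 6,624.37 ÷ 7.3126 = AUD 905.88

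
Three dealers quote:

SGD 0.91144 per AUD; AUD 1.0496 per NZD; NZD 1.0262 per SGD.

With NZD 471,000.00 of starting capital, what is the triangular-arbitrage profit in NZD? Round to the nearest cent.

Profit: NZD 8,774.31

Profitable loop is NZD → SGD → AUD → NZD:
NZD 471,000.00 ÷ 1.0262 = SGD 458,974.86
SGD 458,974.86 ÷ 0.91144 = AUD 503,571.12
AUD 503,571.12 ÷ 1.0496 = NZD 479,774.31
Profit = NZD 479,774.31 − NZD 471,000.00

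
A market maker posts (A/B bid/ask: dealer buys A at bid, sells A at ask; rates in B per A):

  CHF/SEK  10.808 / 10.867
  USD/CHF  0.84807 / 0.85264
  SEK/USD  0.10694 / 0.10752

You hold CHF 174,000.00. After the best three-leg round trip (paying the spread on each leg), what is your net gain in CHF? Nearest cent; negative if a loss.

Net profit: CHF 656.45

Best loop CHF → USD → SEK → CHF:
CHF 174,000.00 ÷ 0.85264 (buy USD at ask) = USD 204,072.06
USD 204,072.06 ÷ 0.10752 (buy SEK at ask) = SEK 1,897,991.62
SEK 1,897,991.62 ÷ 10.867 (buy CHF at ask) = CHF 174,656.45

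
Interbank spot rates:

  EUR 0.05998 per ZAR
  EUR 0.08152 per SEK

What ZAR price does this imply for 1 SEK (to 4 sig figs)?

SEK/ZAR = 1.359

1 SEK × 0.08152 = 0.08152 EUR
0.08152 EUR ÷ 0.05998 = 1.35912 ZAR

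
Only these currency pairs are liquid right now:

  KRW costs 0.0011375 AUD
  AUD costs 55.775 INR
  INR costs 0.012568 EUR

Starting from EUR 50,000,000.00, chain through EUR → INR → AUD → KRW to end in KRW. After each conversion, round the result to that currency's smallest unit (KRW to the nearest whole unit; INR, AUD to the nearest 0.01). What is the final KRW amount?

KRW 62,706,541,433

EUR 50,000,000.00 ÷ 0.012568 = INR 3,978,357,733.93
INR 3,978,357,733.93 ÷ 55.775 = AUD 71,328,690.88
AUD 71,328,690.88 ÷ 0.0011375 = KRW 62,706,541,433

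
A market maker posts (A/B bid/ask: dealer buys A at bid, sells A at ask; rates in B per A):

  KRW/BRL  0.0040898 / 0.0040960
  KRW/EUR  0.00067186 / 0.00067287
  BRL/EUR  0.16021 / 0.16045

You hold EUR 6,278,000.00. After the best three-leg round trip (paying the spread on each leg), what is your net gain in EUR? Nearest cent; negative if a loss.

Best loop EUR → BRL → KRW → EUR:
EUR 6,278,000.00 ÷ 0.16045 (buy BRL at ask) = BRL 39,127,454.04
BRL 39,127,454.04 ÷ 0.0040960 (buy KRW at ask) = KRW 9,552,601,083
KRW 9,552,601,083 × 0.00067186 (sell KRW at bid) = EUR 6,418,010.56

Net profit: EUR 140,010.56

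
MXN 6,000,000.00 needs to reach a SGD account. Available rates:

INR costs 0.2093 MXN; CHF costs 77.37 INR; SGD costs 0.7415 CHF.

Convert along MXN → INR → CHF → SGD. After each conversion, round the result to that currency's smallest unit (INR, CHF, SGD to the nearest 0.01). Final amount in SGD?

SGD 499,687.26

MXN 6,000,000.00 ÷ 0.2093 = INR 28,666,985.19
INR 28,666,985.19 ÷ 77.37 = CHF 370,518.10
CHF 370,518.10 ÷ 0.7415 = SGD 499,687.26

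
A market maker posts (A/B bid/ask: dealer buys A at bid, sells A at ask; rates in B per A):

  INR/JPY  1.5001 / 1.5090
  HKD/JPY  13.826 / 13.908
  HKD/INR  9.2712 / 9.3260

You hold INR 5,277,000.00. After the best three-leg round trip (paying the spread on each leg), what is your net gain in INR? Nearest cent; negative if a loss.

Net result: INR -103.54 (no profitable arbitrage after spreads)

Best loop INR → JPY → HKD → INR:
INR 5,277,000.00 × 1.5001 (sell INR at bid) = JPY 7,916,028
JPY 7,916,028 ÷ 13.908 (buy HKD at ask) = HKD 569,170.82
HKD 569,170.82 × 9.2712 (sell HKD at bid) = INR 5,276,896.46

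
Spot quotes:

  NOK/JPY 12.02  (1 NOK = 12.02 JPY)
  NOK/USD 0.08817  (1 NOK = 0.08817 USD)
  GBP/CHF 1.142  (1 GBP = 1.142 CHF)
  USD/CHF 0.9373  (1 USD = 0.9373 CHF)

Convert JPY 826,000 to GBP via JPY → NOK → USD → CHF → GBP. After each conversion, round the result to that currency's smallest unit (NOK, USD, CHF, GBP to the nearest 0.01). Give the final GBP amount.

JPY 826,000 ÷ 12.02 = NOK 68,718.80
NOK 68,718.80 × 0.08817 = USD 6,058.94
USD 6,058.94 × 0.9373 = CHF 5,679.04
CHF 5,679.04 ÷ 1.142 = GBP 4,972.89

GBP 4,972.89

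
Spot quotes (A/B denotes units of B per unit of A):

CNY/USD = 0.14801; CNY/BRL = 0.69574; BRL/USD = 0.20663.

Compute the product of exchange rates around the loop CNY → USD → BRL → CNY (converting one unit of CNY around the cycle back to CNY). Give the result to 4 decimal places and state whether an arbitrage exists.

Around CNY → USD → BRL → CNY: 1 × 0.14801 ÷ 0.20663 ÷ 0.69574 = 1.029558
Product > 1; profitable direction is CNY → USD → BRL → CNY.

1.0296 (arbitrage exists)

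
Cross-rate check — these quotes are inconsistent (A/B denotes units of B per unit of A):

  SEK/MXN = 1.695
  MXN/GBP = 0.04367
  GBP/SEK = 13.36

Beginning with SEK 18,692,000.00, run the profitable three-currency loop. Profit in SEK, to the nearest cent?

Profit: SEK 209,506.49

Profitable loop is SEK → GBP → MXN → SEK:
SEK 18,692,000.00 ÷ 13.36 = GBP 1,399,101.80
GBP 1,399,101.80 ÷ 0.04367 = MXN 32,038,053.50
MXN 32,038,053.50 ÷ 1.695 = SEK 18,901,506.49
Profit = SEK 18,901,506.49 − SEK 18,692,000.00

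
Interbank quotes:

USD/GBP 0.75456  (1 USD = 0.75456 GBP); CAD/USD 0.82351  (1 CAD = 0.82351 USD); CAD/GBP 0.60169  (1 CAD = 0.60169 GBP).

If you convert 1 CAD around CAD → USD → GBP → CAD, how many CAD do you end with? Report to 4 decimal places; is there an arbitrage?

1.0327 (arbitrage exists)

Around CAD → USD → GBP → CAD: 1 × 0.82351 × 0.75456 ÷ 0.60169 = 1.032737
Product > 1; profitable direction is CAD → USD → GBP → CAD.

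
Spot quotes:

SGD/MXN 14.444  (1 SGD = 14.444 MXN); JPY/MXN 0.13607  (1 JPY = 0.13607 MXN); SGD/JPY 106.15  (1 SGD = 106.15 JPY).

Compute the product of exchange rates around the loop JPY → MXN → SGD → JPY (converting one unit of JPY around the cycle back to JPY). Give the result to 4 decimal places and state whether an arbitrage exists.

Around JPY → MXN → SGD → JPY: 1 × 0.13607 ÷ 14.444 × 106.15 = 0.999988
Product ≈ 1 (deviation 0.001%, within rounding noise).

1.0000 (no arbitrage)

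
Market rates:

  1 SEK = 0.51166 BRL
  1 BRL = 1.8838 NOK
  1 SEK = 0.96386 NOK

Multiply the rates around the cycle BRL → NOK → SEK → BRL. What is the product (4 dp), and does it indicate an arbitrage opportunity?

1.0000 (no arbitrage)

Around BRL → NOK → SEK → BRL: 1 × 1.8838 ÷ 0.96386 × 0.51166 = 1.000005
Product ≈ 1 (deviation 0.001%, within rounding noise).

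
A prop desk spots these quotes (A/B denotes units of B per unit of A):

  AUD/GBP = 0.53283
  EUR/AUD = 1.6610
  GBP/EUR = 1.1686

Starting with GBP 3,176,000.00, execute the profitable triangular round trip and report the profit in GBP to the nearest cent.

Profitable loop is GBP → EUR → AUD → GBP:
GBP 3,176,000.00 × 1.1686 = EUR 3,711,473.60
EUR 3,711,473.60 × 1.6610 = AUD 6,164,757.65
AUD 6,164,757.65 × 0.53283 = GBP 3,284,767.82
Profit = GBP 3,284,767.82 − GBP 3,176,000.00

Profit: GBP 108,767.82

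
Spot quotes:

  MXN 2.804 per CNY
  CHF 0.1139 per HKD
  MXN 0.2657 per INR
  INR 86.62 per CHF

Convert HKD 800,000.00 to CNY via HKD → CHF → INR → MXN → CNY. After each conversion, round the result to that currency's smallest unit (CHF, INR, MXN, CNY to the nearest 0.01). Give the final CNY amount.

HKD 800,000.00 × 0.1139 = CHF 91,120.00
CHF 91,120.00 × 86.62 = INR 7,892,814.40
INR 7,892,814.40 × 0.2657 = MXN 2,097,120.79
MXN 2,097,120.79 ÷ 2.804 = CNY 747,903.28

CNY 747,903.28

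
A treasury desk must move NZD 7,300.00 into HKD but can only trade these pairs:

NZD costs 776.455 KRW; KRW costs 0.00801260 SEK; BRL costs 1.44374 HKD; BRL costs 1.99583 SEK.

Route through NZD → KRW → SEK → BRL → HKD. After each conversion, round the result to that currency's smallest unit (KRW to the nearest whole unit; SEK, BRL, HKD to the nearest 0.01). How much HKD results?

HKD 32,853.23

NZD 7,300.00 × 776.455 = KRW 5,668,122
KRW 5,668,122 × 0.00801260 = SEK 45,416.39
SEK 45,416.39 ÷ 1.99583 = BRL 22,755.64
BRL 22,755.64 × 1.44374 = HKD 32,853.23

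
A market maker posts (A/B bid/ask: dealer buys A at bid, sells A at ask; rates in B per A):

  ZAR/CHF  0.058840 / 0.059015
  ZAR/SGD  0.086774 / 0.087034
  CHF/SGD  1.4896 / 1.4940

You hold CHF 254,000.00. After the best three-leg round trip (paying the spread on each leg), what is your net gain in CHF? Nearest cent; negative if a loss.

Net profit: CHF 1,792.08

Best loop CHF → SGD → ZAR → CHF:
CHF 254,000.00 × 1.4896 (sell CHF at bid) = SGD 378,358.40
SGD 378,358.40 ÷ 0.087034 (buy ZAR at ask) = ZAR 4,347,248.20
ZAR 4,347,248.20 × 0.058840 (sell ZAR at bid) = CHF 255,792.08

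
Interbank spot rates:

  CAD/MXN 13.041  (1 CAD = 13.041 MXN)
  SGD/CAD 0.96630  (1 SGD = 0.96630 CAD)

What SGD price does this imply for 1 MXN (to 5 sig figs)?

1 MXN ÷ 13.041 = 0.0766812 CAD
0.0766812 CAD ÷ 0.96630 = 0.0793555 SGD

MXN/SGD = 0.079356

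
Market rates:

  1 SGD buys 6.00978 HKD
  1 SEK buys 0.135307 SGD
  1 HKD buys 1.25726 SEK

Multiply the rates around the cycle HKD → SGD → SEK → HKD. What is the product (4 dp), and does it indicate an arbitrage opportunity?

Around HKD → SGD → SEK → HKD: 1 ÷ 6.00978 ÷ 0.135307 ÷ 1.25726 = 0.978129
Product < 1; profitable direction is HKD → SEK → SGD → HKD.

0.9781 (arbitrage exists)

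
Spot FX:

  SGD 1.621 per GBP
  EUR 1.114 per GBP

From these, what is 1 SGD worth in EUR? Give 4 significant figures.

1 SGD ÷ 1.621 = 0.616903 GBP
0.616903 GBP × 1.114 = 0.68723 EUR

SGD/EUR = 0.6872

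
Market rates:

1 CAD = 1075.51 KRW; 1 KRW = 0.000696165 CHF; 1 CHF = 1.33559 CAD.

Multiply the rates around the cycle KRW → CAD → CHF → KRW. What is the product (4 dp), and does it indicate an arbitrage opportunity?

Around KRW → CAD → CHF → KRW: 1 ÷ 1075.51 ÷ 1.33559 ÷ 0.000696165 = 1.000000
Product ≈ 1 (deviation 0.000%, within rounding noise).

1.0000 (no arbitrage)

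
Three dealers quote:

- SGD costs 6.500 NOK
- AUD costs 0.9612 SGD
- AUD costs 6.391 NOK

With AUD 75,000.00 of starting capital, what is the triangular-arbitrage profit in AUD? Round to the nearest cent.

Profit: AUD 1,719.01

Profitable loop is AUD → NOK → SGD → AUD:
AUD 75,000.00 × 6.391 = NOK 479,325.00
NOK 479,325.00 ÷ 6.500 = SGD 73,742.31
SGD 73,742.31 ÷ 0.9612 = AUD 76,719.01
Profit = AUD 76,719.01 − AUD 75,000.00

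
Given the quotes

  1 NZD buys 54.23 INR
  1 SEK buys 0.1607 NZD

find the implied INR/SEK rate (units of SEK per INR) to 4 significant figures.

INR/SEK = 0.1147

1 INR ÷ 54.23 = 0.01844 NZD
0.01844 NZD ÷ 0.1607 = 0.114748 SEK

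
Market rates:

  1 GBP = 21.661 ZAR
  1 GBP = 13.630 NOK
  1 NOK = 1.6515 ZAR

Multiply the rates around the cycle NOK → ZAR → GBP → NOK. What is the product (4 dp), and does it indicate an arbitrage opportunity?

1.0392 (arbitrage exists)

Around NOK → ZAR → GBP → NOK: 1 × 1.6515 ÷ 21.661 × 13.630 = 1.039192
Product > 1; profitable direction is NOK → ZAR → GBP → NOK.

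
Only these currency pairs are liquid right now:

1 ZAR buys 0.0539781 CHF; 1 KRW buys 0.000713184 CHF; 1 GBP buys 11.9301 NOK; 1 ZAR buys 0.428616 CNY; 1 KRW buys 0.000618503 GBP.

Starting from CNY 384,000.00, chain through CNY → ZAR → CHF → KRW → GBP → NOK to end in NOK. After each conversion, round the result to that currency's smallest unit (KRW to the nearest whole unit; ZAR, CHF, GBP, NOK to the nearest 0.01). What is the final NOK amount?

NOK 500,339.45

CNY 384,000.00 ÷ 0.428616 = ZAR 895,906.83
ZAR 895,906.83 × 0.0539781 = CHF 48,359.35
CHF 48,359.35 ÷ 0.000713184 = KRW 67,807,677
KRW 67,807,677 × 0.000618503 = GBP 41,939.25
GBP 41,939.25 × 11.9301 = NOK 500,339.45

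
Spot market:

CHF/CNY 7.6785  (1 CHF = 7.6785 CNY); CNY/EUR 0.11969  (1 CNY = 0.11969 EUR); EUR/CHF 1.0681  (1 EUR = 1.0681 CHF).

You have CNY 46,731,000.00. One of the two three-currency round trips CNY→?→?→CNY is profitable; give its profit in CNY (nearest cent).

Profitable loop is CNY → CHF → EUR → CNY:
CNY 46,731,000.00 ÷ 7.6785 = CHF 6,085,954.29
CHF 6,085,954.29 ÷ 1.0681 = EUR 5,697,925.56
EUR 5,697,925.56 ÷ 0.11969 = CNY 47,605,694.36
Profit = CNY 47,605,694.36 − CNY 46,731,000.00

Profit: CNY 874,694.36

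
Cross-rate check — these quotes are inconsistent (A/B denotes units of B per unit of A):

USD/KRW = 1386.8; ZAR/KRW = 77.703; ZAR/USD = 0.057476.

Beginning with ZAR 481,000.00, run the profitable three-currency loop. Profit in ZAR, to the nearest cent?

Profitable loop is ZAR → USD → KRW → ZAR:
ZAR 481,000.00 × 0.057476 = USD 27,645.96
USD 27,645.96 × 1386.8 = KRW 38,339,412
KRW 38,339,412 ÷ 77.703 = ZAR 493,409.67
Profit = ZAR 493,409.67 − ZAR 481,000.00

Profit: ZAR 12,409.67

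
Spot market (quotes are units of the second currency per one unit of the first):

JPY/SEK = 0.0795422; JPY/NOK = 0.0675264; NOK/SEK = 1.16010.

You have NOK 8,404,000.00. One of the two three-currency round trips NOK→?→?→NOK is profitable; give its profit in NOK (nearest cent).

Profit: NOK 129,252.93

Profitable loop is NOK → JPY → SEK → NOK:
NOK 8,404,000.00 ÷ 0.0675264 = JPY 124,455,028
JPY 124,455,028 × 0.0795422 = SEK 9,899,426.72
SEK 9,899,426.72 ÷ 1.16010 = NOK 8,533,252.93
Profit = NOK 8,533,252.93 − NOK 8,404,000.00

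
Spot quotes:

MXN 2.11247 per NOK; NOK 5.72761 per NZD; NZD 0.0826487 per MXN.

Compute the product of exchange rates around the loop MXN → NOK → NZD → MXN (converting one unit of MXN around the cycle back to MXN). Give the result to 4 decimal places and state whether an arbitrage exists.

Around MXN → NOK → NZD → MXN: 1 ÷ 2.11247 ÷ 5.72761 ÷ 0.0826487 = 1.000000
Product ≈ 1 (deviation 0.000%, within rounding noise).

1.0000 (no arbitrage)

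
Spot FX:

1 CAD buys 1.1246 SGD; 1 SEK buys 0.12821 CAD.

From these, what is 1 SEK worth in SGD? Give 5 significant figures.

SEK/SGD = 0.14418

1 SEK × 0.12821 = 0.12821 CAD
0.12821 CAD × 1.1246 = 0.144185 SGD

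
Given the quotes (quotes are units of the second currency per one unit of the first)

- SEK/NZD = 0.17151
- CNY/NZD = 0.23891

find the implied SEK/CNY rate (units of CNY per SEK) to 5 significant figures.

SEK/CNY = 0.71789

1 SEK × 0.17151 = 0.17151 NZD
0.17151 NZD ÷ 0.23891 = 0.717885 CNY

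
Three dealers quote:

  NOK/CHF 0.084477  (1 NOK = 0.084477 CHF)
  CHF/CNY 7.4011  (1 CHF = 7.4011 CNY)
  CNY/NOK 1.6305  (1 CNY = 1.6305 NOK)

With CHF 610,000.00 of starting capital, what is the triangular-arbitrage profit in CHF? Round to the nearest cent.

Profitable loop is CHF → CNY → NOK → CHF:
CHF 610,000.00 × 7.4011 = CNY 4,514,671.00
CNY 4,514,671.00 × 1.6305 = NOK 7,361,171.07
NOK 7,361,171.07 × 0.084477 = CHF 621,849.65
Profit = CHF 621,849.65 − CHF 610,000.00

Profit: CHF 11,849.65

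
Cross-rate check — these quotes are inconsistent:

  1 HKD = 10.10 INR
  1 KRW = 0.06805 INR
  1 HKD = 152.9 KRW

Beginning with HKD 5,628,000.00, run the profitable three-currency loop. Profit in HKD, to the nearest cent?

Profitable loop is HKD → KRW → INR → HKD:
HKD 5,628,000.00 × 152.9 = KRW 860,521,200
KRW 860,521,200 × 0.06805 = INR 58,558,467.66
INR 58,558,467.66 ÷ 10.10 = HKD 5,797,868.09
Profit = HKD 5,797,868.09 − HKD 5,628,000.00

Profit: HKD 169,868.09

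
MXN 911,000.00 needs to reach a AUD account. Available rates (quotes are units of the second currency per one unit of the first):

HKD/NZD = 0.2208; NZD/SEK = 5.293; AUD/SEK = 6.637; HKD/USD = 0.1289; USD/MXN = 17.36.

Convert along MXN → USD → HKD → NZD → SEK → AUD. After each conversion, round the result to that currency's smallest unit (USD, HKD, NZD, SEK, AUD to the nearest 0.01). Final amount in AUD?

MXN 911,000.00 ÷ 17.36 = USD 52,476.96
USD 52,476.96 ÷ 0.1289 = HKD 407,113.73
HKD 407,113.73 × 0.2208 = NZD 89,890.71
NZD 89,890.71 × 5.293 = SEK 475,791.53
SEK 475,791.53 ÷ 6.637 = AUD 71,687.74

AUD 71,687.74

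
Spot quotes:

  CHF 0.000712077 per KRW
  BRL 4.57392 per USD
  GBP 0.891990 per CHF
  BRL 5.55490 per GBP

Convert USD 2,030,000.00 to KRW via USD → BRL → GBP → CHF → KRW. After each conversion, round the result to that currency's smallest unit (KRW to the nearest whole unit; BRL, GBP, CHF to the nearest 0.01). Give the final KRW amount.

USD 2,030,000.00 × 4.57392 = BRL 9,285,057.60
BRL 9,285,057.60 ÷ 5.55490 = GBP 1,671,507.61
GBP 1,671,507.61 ÷ 0.891990 = CHF 1,873,908.46
CHF 1,873,908.46 ÷ 0.000712077 = KRW 2,631,609,306

KRW 2,631,609,306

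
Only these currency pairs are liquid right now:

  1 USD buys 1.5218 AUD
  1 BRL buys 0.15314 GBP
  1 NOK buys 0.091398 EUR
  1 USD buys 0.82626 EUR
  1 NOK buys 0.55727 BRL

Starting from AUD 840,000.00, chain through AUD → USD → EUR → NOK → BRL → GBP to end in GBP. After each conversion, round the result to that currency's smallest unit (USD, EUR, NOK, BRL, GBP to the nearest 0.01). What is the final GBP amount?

AUD 840,000.00 ÷ 1.5218 = USD 551,977.92
USD 551,977.92 × 0.82626 = EUR 456,077.28
EUR 456,077.28 ÷ 0.091398 = NOK 4,990,013.79
NOK 4,990,013.79 × 0.55727 = BRL 2,780,784.98
BRL 2,780,784.98 × 0.15314 = GBP 425,849.41

GBP 425,849.41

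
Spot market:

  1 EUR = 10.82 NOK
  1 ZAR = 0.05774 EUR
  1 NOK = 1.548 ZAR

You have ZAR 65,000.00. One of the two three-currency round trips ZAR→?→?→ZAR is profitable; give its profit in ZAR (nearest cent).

Profit: ZAR 2,210.69

Profitable loop is ZAR → NOK → EUR → ZAR:
ZAR 65,000.00 ÷ 1.548 = NOK 41,989.66
NOK 41,989.66 ÷ 10.82 = EUR 3,880.75
EUR 3,880.75 ÷ 0.05774 = ZAR 67,210.69
Profit = ZAR 67,210.69 − ZAR 65,000.00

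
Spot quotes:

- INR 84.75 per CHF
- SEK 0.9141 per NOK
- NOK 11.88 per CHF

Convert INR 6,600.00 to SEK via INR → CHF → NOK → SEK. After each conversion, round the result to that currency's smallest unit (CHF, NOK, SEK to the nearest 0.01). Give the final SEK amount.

SEK 845.73

INR 6,600.00 ÷ 84.75 = CHF 77.88
CHF 77.88 × 11.88 = NOK 925.21
NOK 925.21 × 0.9141 = SEK 845.73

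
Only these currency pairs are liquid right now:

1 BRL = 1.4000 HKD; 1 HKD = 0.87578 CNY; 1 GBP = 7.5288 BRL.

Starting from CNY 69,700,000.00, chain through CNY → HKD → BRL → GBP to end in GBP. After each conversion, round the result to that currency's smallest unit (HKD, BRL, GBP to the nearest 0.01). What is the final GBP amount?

GBP 7,550,643.38

CNY 69,700,000.00 ÷ 0.87578 = HKD 79,586,197.45
HKD 79,586,197.45 ÷ 1.4000 = BRL 56,847,283.89
BRL 56,847,283.89 ÷ 7.5288 = GBP 7,550,643.38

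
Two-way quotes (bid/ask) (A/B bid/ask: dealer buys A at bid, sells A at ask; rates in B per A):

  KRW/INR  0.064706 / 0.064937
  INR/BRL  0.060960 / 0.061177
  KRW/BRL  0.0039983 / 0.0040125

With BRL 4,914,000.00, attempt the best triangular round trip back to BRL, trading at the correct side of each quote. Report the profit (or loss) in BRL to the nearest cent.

Best loop BRL → INR → KRW → BRL:
BRL 4,914,000.00 ÷ 0.061177 (buy INR at ask) = INR 80,324,304.89
INR 80,324,304.89 ÷ 0.064937 (buy KRW at ask) = KRW 1,236,957,434
KRW 1,236,957,434 × 0.0039983 (sell KRW at bid) = BRL 4,945,726.91

Net profit: BRL 31,726.91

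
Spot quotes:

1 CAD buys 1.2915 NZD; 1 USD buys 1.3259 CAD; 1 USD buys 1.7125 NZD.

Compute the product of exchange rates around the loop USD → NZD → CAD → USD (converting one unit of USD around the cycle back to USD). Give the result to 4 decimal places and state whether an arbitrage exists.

1.0001 (no arbitrage)

Around USD → NZD → CAD → USD: 1 × 1.7125 ÷ 1.2915 ÷ 1.3259 = 1.000058
Product ≈ 1 (deviation 0.006%, within rounding noise).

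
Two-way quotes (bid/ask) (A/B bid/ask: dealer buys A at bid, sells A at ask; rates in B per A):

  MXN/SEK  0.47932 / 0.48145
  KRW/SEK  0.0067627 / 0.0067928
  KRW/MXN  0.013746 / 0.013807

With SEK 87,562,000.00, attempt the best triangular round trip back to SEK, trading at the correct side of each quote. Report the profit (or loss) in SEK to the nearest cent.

Net profit: SEK 1,519,040.05

Best loop SEK → MXN → KRW → SEK:
SEK 87,562,000.00 ÷ 0.48145 (buy MXN at ask) = MXN 181,871,430.06
MXN 181,871,430.06 ÷ 0.013807 (buy KRW at ask) = KRW 13,172,407,478
KRW 13,172,407,478 × 0.0067627 (sell KRW at bid) = SEK 89,081,040.05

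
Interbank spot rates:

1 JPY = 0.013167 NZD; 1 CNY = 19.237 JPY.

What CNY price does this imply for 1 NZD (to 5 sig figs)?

1 NZD ÷ 0.013167 = 75.9474 JPY
75.9474 JPY ÷ 19.237 = 3.94799 CNY

NZD/CNY = 3.9480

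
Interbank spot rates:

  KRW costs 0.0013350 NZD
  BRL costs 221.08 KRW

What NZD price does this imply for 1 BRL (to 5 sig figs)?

BRL/NZD = 0.29514

1 BRL × 221.08 = 221.08 KRW
221.08 KRW × 0.0013350 = 0.295142 NZD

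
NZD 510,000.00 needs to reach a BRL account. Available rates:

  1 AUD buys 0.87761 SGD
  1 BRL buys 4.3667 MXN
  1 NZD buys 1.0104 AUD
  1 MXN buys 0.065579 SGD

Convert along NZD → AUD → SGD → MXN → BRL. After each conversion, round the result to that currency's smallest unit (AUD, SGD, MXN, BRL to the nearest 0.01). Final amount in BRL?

BRL 1,579,235.61

NZD 510,000.00 × 1.0104 = AUD 515,304.00
AUD 515,304.00 × 0.87761 = SGD 452,235.94
SGD 452,235.94 ÷ 0.065579 = MXN 6,896,048.13
MXN 6,896,048.13 ÷ 4.3667 = BRL 1,579,235.61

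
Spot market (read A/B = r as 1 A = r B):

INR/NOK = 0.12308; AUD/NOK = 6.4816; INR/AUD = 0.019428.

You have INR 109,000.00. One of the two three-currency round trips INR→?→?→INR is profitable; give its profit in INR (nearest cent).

Profit: INR 2,519.12

Profitable loop is INR → AUD → NOK → INR:
INR 109,000.00 × 0.019428 = AUD 2,117.65
AUD 2,117.65 × 6.4816 = NOK 13,725.77
NOK 13,725.77 ÷ 0.12308 = INR 111,519.12
Profit = INR 111,519.12 − INR 109,000.00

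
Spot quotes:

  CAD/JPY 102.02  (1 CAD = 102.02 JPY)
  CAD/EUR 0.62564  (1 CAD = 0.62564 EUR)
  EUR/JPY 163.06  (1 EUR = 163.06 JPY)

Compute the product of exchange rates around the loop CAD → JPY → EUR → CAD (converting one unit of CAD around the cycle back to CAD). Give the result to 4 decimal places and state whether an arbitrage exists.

1.0000 (no arbitrage)

Around CAD → JPY → EUR → CAD: 1 × 102.02 ÷ 163.06 ÷ 0.62564 = 1.000031
Product ≈ 1 (deviation 0.003%, within rounding noise).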